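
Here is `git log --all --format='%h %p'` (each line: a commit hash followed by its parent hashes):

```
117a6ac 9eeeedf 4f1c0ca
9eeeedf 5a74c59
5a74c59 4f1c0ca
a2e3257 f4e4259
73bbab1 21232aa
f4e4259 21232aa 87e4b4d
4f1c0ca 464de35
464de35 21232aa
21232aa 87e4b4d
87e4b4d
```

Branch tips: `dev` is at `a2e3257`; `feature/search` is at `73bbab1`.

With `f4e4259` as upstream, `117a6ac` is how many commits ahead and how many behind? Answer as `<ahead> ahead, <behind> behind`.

5 ahead, 1 behind

Reachable from 117a6ac: {117a6ac, 21232aa, 464de35, 4f1c0ca, 5a74c59, 87e4b4d, 9eeeedf}.
Reachable from f4e4259: {21232aa, 87e4b4d, f4e4259}.
Only in 117a6ac's history (ahead): {117a6ac, 464de35, 4f1c0ca, 5a74c59, 9eeeedf} — 5.
Only in f4e4259's history (behind): {f4e4259} — 1.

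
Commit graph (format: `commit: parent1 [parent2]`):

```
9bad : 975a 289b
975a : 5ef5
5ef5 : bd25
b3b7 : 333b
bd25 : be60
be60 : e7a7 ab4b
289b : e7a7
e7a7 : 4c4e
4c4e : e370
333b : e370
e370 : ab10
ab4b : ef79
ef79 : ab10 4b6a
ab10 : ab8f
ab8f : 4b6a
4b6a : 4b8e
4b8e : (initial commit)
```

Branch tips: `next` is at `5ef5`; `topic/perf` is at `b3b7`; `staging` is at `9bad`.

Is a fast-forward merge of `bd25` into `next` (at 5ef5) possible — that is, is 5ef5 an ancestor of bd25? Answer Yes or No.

No

A fast-forward from 5ef5 to bd25 is possible iff 5ef5 is an ancestor of bd25.
Ancestors of bd25: {4b6a, 4b8e, 4c4e, ab10, ab4b, ab8f, bd25, be60, e370, e7a7, ef79}.
5ef5 is not among them, so fast-forward is not possible.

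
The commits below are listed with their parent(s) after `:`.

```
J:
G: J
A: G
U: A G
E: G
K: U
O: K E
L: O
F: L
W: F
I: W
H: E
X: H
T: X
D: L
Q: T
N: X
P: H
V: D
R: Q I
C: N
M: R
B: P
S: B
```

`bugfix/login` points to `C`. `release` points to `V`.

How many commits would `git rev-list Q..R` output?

9

Reachable from R: {A, E, F, G, H, I, J, K, L, O, Q, R, T, U, W, X}.
Reachable from Q: {E, G, H, J, Q, T, X}.
In R's history but not Q's: {A, F, I, K, L, O, R, U, W} — 9 commits.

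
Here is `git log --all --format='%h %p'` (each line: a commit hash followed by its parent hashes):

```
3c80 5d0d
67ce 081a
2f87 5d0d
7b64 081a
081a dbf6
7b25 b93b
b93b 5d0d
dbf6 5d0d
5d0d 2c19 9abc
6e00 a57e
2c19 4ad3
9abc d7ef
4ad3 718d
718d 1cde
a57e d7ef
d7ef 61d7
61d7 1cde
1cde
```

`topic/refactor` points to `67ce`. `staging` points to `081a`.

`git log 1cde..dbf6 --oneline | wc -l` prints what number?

8

Reachable from dbf6: {1cde, 2c19, 4ad3, 5d0d, 61d7, 718d, 9abc, d7ef, dbf6}.
Reachable from 1cde: {1cde}.
In dbf6's history but not 1cde's: {2c19, 4ad3, 5d0d, 61d7, 718d, 9abc, d7ef, dbf6} — 8 commits.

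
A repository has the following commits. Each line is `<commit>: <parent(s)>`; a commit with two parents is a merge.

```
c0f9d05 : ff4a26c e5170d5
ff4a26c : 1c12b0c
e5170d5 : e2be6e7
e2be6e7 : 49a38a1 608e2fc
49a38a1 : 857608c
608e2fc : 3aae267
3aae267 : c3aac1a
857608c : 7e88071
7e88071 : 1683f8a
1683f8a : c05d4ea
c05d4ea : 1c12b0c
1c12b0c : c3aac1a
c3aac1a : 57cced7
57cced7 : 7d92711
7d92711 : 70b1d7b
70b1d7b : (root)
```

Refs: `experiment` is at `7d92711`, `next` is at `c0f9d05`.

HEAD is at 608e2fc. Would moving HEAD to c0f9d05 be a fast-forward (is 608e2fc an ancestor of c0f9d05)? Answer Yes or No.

A fast-forward from 608e2fc to c0f9d05 is possible iff 608e2fc is an ancestor of c0f9d05.
Ancestors of c0f9d05: {1683f8a, 1c12b0c, 3aae267, 49a38a1, 57cced7, 608e2fc, 70b1d7b, 7d92711, 7e88071, 857608c, c05d4ea, c0f9d05, c3aac1a, e2be6e7, e5170d5, ff4a26c}.
608e2fc is among them, so fast-forward is possible.

Yes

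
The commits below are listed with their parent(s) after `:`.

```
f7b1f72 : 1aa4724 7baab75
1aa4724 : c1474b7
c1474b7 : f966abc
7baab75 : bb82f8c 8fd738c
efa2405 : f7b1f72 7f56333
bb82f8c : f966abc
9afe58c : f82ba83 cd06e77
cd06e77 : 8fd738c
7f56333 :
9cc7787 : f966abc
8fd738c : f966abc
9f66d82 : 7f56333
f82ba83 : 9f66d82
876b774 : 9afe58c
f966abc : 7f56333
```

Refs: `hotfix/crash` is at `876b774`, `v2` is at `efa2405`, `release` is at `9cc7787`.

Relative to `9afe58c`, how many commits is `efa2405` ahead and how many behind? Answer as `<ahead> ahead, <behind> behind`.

6 ahead, 4 behind

Reachable from efa2405: {1aa4724, 7baab75, 7f56333, 8fd738c, bb82f8c, c1474b7, efa2405, f7b1f72, f966abc}.
Reachable from 9afe58c: {7f56333, 8fd738c, 9afe58c, 9f66d82, cd06e77, f82ba83, f966abc}.
Only in efa2405's history (ahead): {1aa4724, 7baab75, bb82f8c, c1474b7, efa2405, f7b1f72} — 6.
Only in 9afe58c's history (behind): {9afe58c, 9f66d82, cd06e77, f82ba83} — 4.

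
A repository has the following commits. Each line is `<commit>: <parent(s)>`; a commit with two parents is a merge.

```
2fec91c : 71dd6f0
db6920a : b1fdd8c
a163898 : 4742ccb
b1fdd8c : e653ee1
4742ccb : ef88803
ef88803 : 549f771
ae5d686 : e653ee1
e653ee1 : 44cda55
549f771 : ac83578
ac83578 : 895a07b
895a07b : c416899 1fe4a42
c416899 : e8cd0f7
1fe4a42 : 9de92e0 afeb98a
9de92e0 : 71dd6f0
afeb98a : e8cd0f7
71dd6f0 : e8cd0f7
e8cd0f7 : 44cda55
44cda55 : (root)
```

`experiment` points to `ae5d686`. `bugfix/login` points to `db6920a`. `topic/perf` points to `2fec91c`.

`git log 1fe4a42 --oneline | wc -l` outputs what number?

Walking parent pointers from 1fe4a42: reachable set = {1fe4a42, 44cda55, 71dd6f0, 9de92e0, afeb98a, e8cd0f7}.
That is 6 commits.

6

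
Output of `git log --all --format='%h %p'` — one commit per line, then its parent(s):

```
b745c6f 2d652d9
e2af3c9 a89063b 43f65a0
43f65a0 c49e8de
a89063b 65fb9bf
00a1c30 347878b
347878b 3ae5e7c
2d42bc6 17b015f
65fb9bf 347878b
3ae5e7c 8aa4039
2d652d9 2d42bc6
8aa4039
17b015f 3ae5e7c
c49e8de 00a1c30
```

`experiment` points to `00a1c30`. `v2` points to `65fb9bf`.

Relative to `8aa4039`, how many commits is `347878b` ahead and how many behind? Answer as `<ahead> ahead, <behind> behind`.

2 ahead, 0 behind

Reachable from 347878b: {347878b, 3ae5e7c, 8aa4039}.
Reachable from 8aa4039: {8aa4039}.
Only in 347878b's history (ahead): {347878b, 3ae5e7c} — 2.
Only in 8aa4039's history (behind): {} — 0.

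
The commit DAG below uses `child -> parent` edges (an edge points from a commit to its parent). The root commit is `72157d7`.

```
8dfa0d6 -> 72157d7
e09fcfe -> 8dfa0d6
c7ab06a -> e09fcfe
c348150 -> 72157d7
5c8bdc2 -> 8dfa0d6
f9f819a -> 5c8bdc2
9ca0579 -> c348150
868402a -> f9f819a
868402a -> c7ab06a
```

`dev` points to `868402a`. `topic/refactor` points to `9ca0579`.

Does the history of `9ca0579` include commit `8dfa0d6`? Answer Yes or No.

Ancestors of 9ca0579: {72157d7, 9ca0579, c348150}.
8dfa0d6 is not in that set, so it is not an ancestor of 9ca0579.

No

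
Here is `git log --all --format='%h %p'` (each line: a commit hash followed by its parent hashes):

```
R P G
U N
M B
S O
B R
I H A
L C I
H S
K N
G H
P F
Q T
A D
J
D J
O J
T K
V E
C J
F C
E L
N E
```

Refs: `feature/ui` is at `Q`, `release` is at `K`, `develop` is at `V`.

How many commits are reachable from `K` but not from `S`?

9

Reachable from K: {A, C, D, E, H, I, J, K, L, N, O, S}.
Reachable from S: {J, O, S}.
In K's history but not S's: {A, C, D, E, H, I, K, L, N} — 9 commits.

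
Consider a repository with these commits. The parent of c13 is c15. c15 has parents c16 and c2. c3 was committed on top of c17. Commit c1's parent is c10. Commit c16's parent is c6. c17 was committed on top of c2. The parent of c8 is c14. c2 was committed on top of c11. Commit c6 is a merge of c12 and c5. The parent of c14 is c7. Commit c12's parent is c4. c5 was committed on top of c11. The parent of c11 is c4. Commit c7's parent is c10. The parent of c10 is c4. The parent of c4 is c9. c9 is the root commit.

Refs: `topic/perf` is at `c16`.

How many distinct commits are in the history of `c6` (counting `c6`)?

Walking parent pointers from c6: reachable set = {c11, c12, c4, c5, c6, c9}.
That is 6 commits.

6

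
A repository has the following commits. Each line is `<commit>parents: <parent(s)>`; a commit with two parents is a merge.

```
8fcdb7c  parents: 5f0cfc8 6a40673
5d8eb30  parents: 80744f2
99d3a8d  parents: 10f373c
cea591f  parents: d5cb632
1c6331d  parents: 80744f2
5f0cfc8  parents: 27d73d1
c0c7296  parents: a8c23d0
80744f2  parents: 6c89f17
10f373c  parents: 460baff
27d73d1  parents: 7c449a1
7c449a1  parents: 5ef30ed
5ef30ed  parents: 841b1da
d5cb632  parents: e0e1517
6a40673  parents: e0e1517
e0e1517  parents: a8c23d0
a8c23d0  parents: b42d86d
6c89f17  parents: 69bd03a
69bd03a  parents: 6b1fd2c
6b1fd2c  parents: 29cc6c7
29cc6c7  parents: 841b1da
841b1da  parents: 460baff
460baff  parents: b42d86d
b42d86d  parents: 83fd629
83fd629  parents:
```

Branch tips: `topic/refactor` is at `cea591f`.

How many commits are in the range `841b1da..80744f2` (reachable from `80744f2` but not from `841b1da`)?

Reachable from 80744f2: {29cc6c7, 460baff, 69bd03a, 6b1fd2c, 6c89f17, 80744f2, 83fd629, 841b1da, b42d86d}.
Reachable from 841b1da: {460baff, 83fd629, 841b1da, b42d86d}.
In 80744f2's history but not 841b1da's: {29cc6c7, 69bd03a, 6b1fd2c, 6c89f17, 80744f2} — 5 commits.

5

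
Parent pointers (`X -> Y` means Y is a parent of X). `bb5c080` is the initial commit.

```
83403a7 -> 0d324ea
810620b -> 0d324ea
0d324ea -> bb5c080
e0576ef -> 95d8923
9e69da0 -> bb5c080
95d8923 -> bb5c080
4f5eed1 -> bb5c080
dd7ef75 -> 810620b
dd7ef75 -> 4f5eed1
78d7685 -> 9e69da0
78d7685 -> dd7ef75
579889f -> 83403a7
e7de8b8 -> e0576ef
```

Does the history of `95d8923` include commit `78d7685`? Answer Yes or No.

Ancestors of 95d8923: {95d8923, bb5c080}.
78d7685 is not in that set, so it is not an ancestor of 95d8923.

No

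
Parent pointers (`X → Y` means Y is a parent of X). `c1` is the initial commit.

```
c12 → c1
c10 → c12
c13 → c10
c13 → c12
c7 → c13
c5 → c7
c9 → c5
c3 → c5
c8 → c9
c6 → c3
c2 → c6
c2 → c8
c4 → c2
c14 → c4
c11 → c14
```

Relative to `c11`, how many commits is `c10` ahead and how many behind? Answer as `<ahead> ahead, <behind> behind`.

0 ahead, 11 behind

Reachable from c10: {c1, c10, c12}.
Reachable from c11: {c1, c10, c11, c12, c13, c14, c2, c3, c4, c5, c6, c7, c8, c9}.
Only in c10's history (ahead): {} — 0.
Only in c11's history (behind): {c11, c13, c14, c2, c3, c4, c5, c6, c7, c8, c9} — 11.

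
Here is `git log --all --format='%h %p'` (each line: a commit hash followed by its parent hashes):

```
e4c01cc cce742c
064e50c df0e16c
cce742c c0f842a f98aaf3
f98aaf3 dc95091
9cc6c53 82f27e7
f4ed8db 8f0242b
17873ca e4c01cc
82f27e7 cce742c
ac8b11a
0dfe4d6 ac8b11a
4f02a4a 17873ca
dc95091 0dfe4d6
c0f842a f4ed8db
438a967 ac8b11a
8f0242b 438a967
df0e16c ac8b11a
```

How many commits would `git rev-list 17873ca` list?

Walking parent pointers from 17873ca: reachable set = {0dfe4d6, 17873ca, 438a967, 8f0242b, ac8b11a, c0f842a, cce742c, dc95091, e4c01cc, f4ed8db, f98aaf3}.
That is 11 commits.

11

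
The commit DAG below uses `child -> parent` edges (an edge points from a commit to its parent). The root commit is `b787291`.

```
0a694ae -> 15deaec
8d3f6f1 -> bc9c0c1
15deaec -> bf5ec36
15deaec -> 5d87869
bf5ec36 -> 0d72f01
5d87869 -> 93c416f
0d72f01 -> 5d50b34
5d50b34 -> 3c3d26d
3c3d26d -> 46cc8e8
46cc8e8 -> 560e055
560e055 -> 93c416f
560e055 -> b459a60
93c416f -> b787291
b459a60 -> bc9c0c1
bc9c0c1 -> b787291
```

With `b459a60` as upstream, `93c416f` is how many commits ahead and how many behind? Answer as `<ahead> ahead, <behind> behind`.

Reachable from 93c416f: {93c416f, b787291}.
Reachable from b459a60: {b459a60, b787291, bc9c0c1}.
Only in 93c416f's history (ahead): {93c416f} — 1.
Only in b459a60's history (behind): {b459a60, bc9c0c1} — 2.

1 ahead, 2 behind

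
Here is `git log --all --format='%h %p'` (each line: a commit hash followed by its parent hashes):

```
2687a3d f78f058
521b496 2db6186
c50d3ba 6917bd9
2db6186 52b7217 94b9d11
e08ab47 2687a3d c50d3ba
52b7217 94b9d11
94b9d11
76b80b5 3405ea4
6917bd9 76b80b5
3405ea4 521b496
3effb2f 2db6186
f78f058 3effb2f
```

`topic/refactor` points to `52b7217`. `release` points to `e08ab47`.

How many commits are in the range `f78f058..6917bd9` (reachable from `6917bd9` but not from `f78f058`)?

4

Reachable from 6917bd9: {2db6186, 3405ea4, 521b496, 52b7217, 6917bd9, 76b80b5, 94b9d11}.
Reachable from f78f058: {2db6186, 3effb2f, 52b7217, 94b9d11, f78f058}.
In 6917bd9's history but not f78f058's: {3405ea4, 521b496, 6917bd9, 76b80b5} — 4 commits.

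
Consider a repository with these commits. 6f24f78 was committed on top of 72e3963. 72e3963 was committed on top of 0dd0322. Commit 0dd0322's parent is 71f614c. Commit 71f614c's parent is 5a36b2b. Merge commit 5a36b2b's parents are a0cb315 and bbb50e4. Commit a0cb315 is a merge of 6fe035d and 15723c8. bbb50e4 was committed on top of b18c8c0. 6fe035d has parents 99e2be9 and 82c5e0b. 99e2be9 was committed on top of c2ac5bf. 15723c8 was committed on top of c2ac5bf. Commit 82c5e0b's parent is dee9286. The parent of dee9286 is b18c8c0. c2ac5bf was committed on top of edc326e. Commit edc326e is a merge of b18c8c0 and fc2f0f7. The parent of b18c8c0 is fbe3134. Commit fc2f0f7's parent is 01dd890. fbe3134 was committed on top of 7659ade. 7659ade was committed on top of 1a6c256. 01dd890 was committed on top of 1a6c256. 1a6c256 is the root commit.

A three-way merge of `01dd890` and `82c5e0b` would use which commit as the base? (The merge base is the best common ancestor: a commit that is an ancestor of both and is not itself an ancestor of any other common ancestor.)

1a6c256

Ancestors of 01dd890: {01dd890, 1a6c256}.
Ancestors of 82c5e0b: {1a6c256, 7659ade, 82c5e0b, b18c8c0, dee9286, fbe3134}.
Common ancestors: {1a6c256}.
The only common ancestor is 1a6c256, so it is the merge base.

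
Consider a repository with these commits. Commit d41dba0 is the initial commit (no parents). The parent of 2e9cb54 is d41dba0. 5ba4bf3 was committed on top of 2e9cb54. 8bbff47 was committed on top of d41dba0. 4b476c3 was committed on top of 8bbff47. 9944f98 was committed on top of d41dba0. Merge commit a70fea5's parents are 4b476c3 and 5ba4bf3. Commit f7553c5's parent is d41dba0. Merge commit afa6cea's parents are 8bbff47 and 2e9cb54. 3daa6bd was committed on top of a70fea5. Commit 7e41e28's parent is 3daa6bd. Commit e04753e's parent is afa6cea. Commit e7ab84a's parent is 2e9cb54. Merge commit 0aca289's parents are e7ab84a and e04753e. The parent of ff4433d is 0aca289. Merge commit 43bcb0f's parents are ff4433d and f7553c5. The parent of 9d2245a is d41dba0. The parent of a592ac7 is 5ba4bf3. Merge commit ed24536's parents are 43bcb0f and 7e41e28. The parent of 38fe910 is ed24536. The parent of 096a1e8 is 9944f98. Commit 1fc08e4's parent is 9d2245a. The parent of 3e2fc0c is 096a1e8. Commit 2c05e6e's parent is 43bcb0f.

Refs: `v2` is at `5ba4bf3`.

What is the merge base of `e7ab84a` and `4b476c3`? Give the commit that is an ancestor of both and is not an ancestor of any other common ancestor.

d41dba0

Ancestors of e7ab84a: {2e9cb54, d41dba0, e7ab84a}.
Ancestors of 4b476c3: {4b476c3, 8bbff47, d41dba0}.
Common ancestors: {d41dba0}.
The only common ancestor is d41dba0, so it is the merge base.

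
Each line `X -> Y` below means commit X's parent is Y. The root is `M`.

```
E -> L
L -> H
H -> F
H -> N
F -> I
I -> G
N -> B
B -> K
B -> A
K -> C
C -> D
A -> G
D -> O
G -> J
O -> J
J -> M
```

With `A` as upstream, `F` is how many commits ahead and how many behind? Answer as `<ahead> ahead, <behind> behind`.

2 ahead, 1 behind

Reachable from F: {F, G, I, J, M}.
Reachable from A: {A, G, J, M}.
Only in F's history (ahead): {F, I} — 2.
Only in A's history (behind): {A} — 1.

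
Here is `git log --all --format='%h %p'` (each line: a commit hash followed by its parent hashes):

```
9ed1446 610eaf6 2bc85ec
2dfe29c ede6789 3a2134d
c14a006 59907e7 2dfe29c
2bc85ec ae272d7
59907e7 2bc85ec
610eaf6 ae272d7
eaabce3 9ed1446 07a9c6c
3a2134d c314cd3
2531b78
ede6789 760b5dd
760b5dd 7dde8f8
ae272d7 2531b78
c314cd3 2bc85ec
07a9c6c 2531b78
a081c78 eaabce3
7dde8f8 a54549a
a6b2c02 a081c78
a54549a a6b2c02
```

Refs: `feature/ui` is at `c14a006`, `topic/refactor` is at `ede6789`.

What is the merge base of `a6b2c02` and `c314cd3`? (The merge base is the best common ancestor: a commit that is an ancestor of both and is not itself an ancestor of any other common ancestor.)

2bc85ec

Ancestors of a6b2c02: {07a9c6c, 2531b78, 2bc85ec, 610eaf6, 9ed1446, a081c78, a6b2c02, ae272d7, eaabce3}.
Ancestors of c314cd3: {2531b78, 2bc85ec, ae272d7, c314cd3}.
Common ancestors: {2531b78, 2bc85ec, ae272d7}.
Among these, 2bc85ec is not an ancestor of any other common ancestor — it is the merge base.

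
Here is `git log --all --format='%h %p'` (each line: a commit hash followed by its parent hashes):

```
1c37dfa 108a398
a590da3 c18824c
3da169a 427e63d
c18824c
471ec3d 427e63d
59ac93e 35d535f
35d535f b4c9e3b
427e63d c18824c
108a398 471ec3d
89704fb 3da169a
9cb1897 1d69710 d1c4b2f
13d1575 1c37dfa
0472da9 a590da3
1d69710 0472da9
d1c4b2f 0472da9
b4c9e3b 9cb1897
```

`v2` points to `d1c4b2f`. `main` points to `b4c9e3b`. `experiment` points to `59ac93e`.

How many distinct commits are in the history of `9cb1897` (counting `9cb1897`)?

6

Walking parent pointers from 9cb1897: reachable set = {0472da9, 1d69710, 9cb1897, a590da3, c18824c, d1c4b2f}.
That is 6 commits.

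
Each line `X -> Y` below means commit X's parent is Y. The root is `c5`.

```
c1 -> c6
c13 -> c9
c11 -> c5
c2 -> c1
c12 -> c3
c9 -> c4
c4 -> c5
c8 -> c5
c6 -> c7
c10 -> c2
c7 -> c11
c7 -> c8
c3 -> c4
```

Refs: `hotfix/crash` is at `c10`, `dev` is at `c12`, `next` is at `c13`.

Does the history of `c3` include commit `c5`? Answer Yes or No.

Ancestors of c3 (commits reachable by following parents): {c3, c4, c5}.
c5 is in that set, so it is an ancestor of c3.

Yes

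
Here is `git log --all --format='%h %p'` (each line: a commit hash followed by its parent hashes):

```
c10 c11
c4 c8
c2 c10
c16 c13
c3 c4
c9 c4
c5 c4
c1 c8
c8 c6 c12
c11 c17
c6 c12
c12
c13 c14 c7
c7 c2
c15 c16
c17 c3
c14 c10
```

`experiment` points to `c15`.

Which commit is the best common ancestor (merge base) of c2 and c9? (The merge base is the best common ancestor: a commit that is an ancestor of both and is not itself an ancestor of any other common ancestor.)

c4

Ancestors of c2: {c10, c11, c12, c17, c2, c3, c4, c6, c8}.
Ancestors of c9: {c12, c4, c6, c8, c9}.
Common ancestors: {c12, c4, c6, c8}.
Among these, c4 is not an ancestor of any other common ancestor — it is the merge base.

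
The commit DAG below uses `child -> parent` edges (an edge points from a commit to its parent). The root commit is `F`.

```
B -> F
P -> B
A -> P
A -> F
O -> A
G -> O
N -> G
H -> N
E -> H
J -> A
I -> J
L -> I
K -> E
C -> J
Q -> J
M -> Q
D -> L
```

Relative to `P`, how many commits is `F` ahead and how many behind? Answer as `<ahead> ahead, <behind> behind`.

Reachable from F: {F}.
Reachable from P: {B, F, P}.
Only in F's history (ahead): {} — 0.
Only in P's history (behind): {B, P} — 2.

0 ahead, 2 behind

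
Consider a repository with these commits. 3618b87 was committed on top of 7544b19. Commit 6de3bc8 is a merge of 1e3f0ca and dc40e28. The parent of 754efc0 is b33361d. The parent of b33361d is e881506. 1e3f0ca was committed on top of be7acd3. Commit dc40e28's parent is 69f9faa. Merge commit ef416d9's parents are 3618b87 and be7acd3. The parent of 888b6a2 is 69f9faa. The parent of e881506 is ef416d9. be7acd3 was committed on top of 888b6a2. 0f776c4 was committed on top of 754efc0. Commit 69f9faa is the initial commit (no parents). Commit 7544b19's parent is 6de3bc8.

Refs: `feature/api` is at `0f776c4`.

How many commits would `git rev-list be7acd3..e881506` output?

7

Reachable from e881506: {1e3f0ca, 3618b87, 69f9faa, 6de3bc8, 7544b19, 888b6a2, be7acd3, dc40e28, e881506, ef416d9}.
Reachable from be7acd3: {69f9faa, 888b6a2, be7acd3}.
In e881506's history but not be7acd3's: {1e3f0ca, 3618b87, 6de3bc8, 7544b19, dc40e28, e881506, ef416d9} — 7 commits.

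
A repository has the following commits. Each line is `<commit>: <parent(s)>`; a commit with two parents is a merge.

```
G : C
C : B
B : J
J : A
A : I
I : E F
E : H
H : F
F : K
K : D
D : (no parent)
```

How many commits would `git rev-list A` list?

7

Walking parent pointers from A: reachable set = {A, D, E, F, H, I, K}.
That is 7 commits.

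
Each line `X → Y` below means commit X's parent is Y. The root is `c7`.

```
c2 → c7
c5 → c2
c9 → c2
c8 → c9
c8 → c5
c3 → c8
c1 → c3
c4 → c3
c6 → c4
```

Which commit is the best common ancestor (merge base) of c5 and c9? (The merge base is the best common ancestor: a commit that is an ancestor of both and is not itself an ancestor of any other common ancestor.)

Ancestors of c5: {c2, c5, c7}.
Ancestors of c9: {c2, c7, c9}.
Common ancestors: {c2, c7}.
Among these, c2 is not an ancestor of any other common ancestor — it is the merge base.

c2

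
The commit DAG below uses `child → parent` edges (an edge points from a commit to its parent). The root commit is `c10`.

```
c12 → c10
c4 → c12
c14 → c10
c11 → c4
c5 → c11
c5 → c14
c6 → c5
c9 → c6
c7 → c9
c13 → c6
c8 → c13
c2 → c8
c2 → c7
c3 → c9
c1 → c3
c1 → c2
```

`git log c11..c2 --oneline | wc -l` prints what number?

8

Reachable from c2: {c10, c11, c12, c13, c14, c2, c4, c5, c6, c7, c8, c9}.
Reachable from c11: {c10, c11, c12, c4}.
In c2's history but not c11's: {c13, c14, c2, c5, c6, c7, c8, c9} — 8 commits.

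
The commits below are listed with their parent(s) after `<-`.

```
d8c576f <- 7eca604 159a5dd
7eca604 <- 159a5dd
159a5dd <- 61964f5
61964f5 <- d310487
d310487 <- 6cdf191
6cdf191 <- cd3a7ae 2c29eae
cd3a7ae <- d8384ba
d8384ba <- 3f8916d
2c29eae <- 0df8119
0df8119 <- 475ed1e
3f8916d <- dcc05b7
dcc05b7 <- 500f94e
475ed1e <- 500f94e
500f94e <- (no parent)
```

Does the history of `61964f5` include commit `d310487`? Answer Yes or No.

Yes

Ancestors of 61964f5 (commits reachable by following parents): {0df8119, 2c29eae, 3f8916d, 475ed1e, 500f94e, 61964f5, 6cdf191, cd3a7ae, d310487, d8384ba, dcc05b7}.
d310487 is in that set, so it is an ancestor of 61964f5.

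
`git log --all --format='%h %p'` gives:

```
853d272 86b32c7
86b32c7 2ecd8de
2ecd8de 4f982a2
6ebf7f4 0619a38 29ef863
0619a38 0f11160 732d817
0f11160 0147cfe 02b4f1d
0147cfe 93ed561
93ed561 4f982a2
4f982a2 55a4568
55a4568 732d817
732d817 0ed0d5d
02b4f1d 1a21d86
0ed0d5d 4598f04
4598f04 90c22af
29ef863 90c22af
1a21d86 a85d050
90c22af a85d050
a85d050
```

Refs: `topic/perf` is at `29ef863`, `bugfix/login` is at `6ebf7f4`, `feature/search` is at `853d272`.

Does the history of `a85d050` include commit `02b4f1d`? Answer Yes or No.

Ancestors of a85d050: {a85d050}.
02b4f1d is not in that set, so it is not an ancestor of a85d050.

No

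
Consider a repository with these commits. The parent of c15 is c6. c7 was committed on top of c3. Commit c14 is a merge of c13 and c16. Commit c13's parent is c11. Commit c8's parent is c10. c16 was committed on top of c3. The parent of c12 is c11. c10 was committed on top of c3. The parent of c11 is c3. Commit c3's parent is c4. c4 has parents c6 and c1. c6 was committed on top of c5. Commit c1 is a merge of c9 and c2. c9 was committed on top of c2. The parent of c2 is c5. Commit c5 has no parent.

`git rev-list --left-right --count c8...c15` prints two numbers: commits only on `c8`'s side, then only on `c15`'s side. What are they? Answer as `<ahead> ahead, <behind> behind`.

Reachable from c8: {c1, c10, c2, c3, c4, c5, c6, c8, c9}.
Reachable from c15: {c15, c5, c6}.
Only in c8's history (ahead): {c1, c10, c2, c3, c4, c8, c9} — 7.
Only in c15's history (behind): {c15} — 1.

7 ahead, 1 behind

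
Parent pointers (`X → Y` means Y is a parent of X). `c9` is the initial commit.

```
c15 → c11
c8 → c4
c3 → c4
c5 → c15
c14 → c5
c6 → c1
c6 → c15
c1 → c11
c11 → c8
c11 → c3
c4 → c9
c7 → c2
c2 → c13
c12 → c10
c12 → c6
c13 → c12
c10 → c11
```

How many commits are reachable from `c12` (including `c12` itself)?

Walking parent pointers from c12: reachable set = {c1, c10, c11, c12, c15, c3, c4, c6, c8, c9}.
That is 10 commits.

10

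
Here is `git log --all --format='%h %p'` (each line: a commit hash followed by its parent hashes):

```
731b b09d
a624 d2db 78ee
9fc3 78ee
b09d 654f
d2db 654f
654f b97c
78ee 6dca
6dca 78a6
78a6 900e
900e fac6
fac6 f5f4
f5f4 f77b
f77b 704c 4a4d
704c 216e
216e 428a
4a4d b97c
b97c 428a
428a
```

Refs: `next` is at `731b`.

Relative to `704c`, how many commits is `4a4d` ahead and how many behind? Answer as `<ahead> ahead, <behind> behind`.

2 ahead, 2 behind

Reachable from 4a4d: {428a, 4a4d, b97c}.
Reachable from 704c: {216e, 428a, 704c}.
Only in 4a4d's history (ahead): {4a4d, b97c} — 2.
Only in 704c's history (behind): {216e, 704c} — 2.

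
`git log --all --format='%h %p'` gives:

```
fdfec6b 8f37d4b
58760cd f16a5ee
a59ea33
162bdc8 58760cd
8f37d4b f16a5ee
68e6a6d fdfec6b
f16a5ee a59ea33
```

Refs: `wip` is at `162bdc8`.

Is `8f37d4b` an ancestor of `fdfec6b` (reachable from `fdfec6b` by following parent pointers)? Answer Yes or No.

Ancestors of fdfec6b (commits reachable by following parents): {8f37d4b, a59ea33, f16a5ee, fdfec6b}.
8f37d4b is in that set, so it is an ancestor of fdfec6b.

Yes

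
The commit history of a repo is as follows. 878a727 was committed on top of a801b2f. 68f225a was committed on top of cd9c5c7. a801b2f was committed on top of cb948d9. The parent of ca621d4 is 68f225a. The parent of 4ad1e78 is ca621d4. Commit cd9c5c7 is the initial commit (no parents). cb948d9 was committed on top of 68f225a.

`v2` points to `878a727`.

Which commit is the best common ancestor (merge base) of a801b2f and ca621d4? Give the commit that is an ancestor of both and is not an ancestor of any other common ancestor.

68f225a

Ancestors of a801b2f: {68f225a, a801b2f, cb948d9, cd9c5c7}.
Ancestors of ca621d4: {68f225a, ca621d4, cd9c5c7}.
Common ancestors: {68f225a, cd9c5c7}.
Among these, 68f225a is not an ancestor of any other common ancestor — it is the merge base.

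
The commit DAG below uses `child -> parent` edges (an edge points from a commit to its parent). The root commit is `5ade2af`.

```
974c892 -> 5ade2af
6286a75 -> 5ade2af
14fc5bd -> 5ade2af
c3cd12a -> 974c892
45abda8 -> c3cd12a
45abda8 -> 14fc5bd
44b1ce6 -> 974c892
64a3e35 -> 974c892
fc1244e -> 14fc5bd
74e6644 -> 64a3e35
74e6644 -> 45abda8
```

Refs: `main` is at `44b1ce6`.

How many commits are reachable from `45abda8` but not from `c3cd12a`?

2

Reachable from 45abda8: {14fc5bd, 45abda8, 5ade2af, 974c892, c3cd12a}.
Reachable from c3cd12a: {5ade2af, 974c892, c3cd12a}.
In 45abda8's history but not c3cd12a's: {14fc5bd, 45abda8} — 2 commits.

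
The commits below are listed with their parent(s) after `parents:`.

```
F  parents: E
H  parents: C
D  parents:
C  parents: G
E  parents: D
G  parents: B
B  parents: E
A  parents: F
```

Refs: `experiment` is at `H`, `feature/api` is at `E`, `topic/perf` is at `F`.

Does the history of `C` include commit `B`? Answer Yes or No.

Ancestors of C (commits reachable by following parents): {B, C, D, E, G}.
B is in that set, so it is an ancestor of C.

Yes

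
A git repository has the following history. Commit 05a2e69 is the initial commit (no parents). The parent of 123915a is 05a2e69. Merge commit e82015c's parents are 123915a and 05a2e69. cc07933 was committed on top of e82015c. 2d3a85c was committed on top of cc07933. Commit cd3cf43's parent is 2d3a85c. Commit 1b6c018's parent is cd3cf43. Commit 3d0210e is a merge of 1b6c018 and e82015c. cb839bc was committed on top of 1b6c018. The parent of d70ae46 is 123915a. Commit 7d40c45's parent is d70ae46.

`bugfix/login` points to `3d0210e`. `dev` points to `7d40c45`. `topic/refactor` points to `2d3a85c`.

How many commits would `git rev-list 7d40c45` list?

Walking parent pointers from 7d40c45: reachable set = {05a2e69, 123915a, 7d40c45, d70ae46}.
That is 4 commits.

4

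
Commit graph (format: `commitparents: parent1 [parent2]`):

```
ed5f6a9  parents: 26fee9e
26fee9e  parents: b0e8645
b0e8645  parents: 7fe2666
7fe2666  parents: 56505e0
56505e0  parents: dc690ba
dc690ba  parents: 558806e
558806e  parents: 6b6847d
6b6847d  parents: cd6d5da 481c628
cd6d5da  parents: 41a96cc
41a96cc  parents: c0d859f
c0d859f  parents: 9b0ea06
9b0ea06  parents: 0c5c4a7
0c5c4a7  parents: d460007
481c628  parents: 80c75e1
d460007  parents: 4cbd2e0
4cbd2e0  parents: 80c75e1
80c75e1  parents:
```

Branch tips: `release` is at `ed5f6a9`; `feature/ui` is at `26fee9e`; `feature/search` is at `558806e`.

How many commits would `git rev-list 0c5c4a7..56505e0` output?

Reachable from 56505e0: {0c5c4a7, 41a96cc, 481c628, 4cbd2e0, 558806e, 56505e0, 6b6847d, 80c75e1, 9b0ea06, c0d859f, cd6d5da, d460007, dc690ba}.
Reachable from 0c5c4a7: {0c5c4a7, 4cbd2e0, 80c75e1, d460007}.
In 56505e0's history but not 0c5c4a7's: {41a96cc, 481c628, 558806e, 56505e0, 6b6847d, 9b0ea06, c0d859f, cd6d5da, dc690ba} — 9 commits.

9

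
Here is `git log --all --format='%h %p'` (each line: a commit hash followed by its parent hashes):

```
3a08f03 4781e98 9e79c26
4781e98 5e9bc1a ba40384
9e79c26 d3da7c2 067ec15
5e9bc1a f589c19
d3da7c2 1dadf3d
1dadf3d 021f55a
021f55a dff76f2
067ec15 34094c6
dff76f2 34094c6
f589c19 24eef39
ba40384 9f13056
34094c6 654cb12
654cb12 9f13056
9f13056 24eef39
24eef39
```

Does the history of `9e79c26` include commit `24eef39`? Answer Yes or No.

Yes

Ancestors of 9e79c26 (commits reachable by following parents): {021f55a, 067ec15, 1dadf3d, 24eef39, 34094c6, 654cb12, 9e79c26, 9f13056, d3da7c2, dff76f2}.
24eef39 is in that set, so it is an ancestor of 9e79c26.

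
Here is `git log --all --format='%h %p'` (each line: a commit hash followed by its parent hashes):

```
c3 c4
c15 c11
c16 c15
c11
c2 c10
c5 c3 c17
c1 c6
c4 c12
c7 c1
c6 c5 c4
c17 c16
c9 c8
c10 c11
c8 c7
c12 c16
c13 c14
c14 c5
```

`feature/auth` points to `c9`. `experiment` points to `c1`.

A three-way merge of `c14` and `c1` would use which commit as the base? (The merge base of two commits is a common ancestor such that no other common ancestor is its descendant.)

c5

Ancestors of c14: {c11, c12, c14, c15, c16, c17, c3, c4, c5}.
Ancestors of c1: {c1, c11, c12, c15, c16, c17, c3, c4, c5, c6}.
Common ancestors: {c11, c12, c15, c16, c17, c3, c4, c5}.
Among these, c5 is not an ancestor of any other common ancestor — it is the merge base.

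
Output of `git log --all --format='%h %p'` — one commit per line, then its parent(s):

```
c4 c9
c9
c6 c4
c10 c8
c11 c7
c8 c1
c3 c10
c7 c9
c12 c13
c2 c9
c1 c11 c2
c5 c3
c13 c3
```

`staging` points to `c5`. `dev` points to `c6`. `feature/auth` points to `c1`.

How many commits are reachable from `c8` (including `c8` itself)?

Walking parent pointers from c8: reachable set = {c1, c11, c2, c7, c8, c9}.
That is 6 commits.

6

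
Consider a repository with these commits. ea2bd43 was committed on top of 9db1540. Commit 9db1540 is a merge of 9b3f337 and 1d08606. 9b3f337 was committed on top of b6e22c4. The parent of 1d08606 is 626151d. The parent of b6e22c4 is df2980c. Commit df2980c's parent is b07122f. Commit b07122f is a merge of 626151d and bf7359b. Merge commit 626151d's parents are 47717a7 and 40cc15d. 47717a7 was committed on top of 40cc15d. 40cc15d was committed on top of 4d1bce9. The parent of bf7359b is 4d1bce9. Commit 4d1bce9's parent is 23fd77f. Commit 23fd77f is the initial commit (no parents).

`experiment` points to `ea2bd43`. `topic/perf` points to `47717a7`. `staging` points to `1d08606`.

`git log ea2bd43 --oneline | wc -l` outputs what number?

13

Walking parent pointers from ea2bd43: reachable set = {1d08606, 23fd77f, 40cc15d, 47717a7, 4d1bce9, 626151d, 9b3f337, 9db1540, b07122f, b6e22c4, bf7359b, df2980c, ea2bd43}.
That is 13 commits.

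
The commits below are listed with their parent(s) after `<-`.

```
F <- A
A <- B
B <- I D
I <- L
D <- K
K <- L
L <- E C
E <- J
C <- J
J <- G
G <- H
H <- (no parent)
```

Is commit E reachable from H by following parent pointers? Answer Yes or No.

Ancestors of H: {H}.
E is not in that set, so it is not an ancestor of H.

No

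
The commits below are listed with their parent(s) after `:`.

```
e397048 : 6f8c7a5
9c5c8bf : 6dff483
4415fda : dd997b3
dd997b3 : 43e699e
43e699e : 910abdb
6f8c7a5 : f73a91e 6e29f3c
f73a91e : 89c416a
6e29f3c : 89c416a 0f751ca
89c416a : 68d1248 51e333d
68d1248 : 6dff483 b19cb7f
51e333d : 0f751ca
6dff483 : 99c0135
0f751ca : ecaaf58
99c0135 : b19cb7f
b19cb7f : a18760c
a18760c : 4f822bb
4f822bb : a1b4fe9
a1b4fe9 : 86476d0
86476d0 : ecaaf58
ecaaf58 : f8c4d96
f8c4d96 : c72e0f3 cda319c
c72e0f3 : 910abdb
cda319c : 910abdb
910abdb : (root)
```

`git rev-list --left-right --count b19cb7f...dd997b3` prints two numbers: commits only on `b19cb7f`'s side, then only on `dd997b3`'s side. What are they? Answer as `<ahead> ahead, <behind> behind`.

9 ahead, 2 behind

Reachable from b19cb7f: {4f822bb, 86476d0, 910abdb, a18760c, a1b4fe9, b19cb7f, c72e0f3, cda319c, ecaaf58, f8c4d96}.
Reachable from dd997b3: {43e699e, 910abdb, dd997b3}.
Only in b19cb7f's history (ahead): {4f822bb, 86476d0, a18760c, a1b4fe9, b19cb7f, c72e0f3, cda319c, ecaaf58, f8c4d96} — 9.
Only in dd997b3's history (behind): {43e699e, dd997b3} — 2.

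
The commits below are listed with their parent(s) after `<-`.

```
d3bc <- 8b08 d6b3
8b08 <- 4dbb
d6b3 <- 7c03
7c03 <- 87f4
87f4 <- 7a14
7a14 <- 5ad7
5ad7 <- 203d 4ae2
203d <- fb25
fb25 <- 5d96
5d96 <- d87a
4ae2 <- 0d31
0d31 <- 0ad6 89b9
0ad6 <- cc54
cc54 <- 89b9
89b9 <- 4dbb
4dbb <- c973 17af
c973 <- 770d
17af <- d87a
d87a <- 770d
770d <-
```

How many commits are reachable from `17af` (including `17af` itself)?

3

Walking parent pointers from 17af: reachable set = {17af, 770d, d87a}.
That is 3 commits.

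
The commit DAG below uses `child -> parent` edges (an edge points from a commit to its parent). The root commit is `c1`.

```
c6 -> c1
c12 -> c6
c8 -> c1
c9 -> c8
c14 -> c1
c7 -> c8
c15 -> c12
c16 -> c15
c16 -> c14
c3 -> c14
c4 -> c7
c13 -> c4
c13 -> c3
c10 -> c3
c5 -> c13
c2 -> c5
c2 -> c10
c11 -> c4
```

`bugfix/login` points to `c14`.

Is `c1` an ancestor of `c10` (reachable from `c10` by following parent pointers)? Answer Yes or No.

Yes

Ancestors of c10 (commits reachable by following parents): {c1, c10, c14, c3}.
c1 is in that set, so it is an ancestor of c10.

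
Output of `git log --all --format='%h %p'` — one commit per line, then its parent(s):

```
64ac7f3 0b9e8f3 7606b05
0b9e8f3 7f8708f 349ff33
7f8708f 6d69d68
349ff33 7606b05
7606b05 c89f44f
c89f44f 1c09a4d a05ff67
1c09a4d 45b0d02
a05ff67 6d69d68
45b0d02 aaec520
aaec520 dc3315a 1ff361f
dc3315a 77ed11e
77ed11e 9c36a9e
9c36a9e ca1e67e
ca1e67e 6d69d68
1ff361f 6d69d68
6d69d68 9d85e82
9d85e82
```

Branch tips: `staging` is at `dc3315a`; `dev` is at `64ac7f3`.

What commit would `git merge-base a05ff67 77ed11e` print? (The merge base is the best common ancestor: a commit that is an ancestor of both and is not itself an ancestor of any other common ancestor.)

Ancestors of a05ff67: {6d69d68, 9d85e82, a05ff67}.
Ancestors of 77ed11e: {6d69d68, 77ed11e, 9c36a9e, 9d85e82, ca1e67e}.
Common ancestors: {6d69d68, 9d85e82}.
Among these, 6d69d68 is not an ancestor of any other common ancestor — it is the merge base.

6d69d68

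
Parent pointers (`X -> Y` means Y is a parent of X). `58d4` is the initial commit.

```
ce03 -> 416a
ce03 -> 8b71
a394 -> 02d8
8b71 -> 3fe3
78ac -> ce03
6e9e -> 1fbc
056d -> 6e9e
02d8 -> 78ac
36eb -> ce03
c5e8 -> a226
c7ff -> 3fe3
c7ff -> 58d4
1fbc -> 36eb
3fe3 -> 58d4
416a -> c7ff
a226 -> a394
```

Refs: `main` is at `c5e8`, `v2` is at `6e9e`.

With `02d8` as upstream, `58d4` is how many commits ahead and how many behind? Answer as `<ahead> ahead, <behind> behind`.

Reachable from 58d4: {58d4}.
Reachable from 02d8: {02d8, 3fe3, 416a, 58d4, 78ac, 8b71, c7ff, ce03}.
Only in 58d4's history (ahead): {} — 0.
Only in 02d8's history (behind): {02d8, 3fe3, 416a, 78ac, 8b71, c7ff, ce03} — 7.

0 ahead, 7 behind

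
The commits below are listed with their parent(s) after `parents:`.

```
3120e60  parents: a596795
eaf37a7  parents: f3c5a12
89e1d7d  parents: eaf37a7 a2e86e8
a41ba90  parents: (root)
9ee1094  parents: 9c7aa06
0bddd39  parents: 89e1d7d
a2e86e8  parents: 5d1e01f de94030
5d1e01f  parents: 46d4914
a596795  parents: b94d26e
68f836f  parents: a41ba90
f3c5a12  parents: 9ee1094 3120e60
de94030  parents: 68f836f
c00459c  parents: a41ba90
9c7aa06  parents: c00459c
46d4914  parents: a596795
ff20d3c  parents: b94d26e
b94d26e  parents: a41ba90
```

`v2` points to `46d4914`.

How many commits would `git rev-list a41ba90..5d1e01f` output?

Reachable from 5d1e01f: {46d4914, 5d1e01f, a41ba90, a596795, b94d26e}.
Reachable from a41ba90: {a41ba90}.
In 5d1e01f's history but not a41ba90's: {46d4914, 5d1e01f, a596795, b94d26e} — 4 commits.

4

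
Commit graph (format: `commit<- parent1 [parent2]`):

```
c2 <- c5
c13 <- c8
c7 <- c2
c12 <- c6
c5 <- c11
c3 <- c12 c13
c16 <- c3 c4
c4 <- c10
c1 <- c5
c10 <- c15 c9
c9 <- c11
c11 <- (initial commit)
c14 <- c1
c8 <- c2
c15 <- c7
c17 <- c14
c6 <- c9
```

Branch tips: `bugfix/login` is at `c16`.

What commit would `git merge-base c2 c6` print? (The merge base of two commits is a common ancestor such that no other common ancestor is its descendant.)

Ancestors of c2: {c11, c2, c5}.
Ancestors of c6: {c11, c6, c9}.
Common ancestors: {c11}.
The only common ancestor is c11, so it is the merge base.

c11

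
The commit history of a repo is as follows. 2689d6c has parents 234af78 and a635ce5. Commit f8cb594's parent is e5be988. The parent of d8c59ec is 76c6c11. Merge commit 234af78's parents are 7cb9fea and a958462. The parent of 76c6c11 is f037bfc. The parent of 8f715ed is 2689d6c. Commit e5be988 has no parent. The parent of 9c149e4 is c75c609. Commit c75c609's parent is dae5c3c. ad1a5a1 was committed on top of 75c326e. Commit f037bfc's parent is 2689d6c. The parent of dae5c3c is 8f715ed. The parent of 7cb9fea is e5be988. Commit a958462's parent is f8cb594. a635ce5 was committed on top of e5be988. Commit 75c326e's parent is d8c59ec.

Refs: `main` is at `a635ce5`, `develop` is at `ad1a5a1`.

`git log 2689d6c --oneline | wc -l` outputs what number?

Walking parent pointers from 2689d6c: reachable set = {234af78, 2689d6c, 7cb9fea, a635ce5, a958462, e5be988, f8cb594}.
That is 7 commits.

7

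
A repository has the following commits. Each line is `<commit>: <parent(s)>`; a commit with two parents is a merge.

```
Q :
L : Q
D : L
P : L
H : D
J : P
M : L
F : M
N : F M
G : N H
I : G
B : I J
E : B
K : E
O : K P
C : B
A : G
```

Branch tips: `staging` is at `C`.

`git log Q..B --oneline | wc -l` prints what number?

Reachable from B: {B, D, F, G, H, I, J, L, M, N, P, Q}.
Reachable from Q: {Q}.
In B's history but not Q's: {B, D, F, G, H, I, J, L, M, N, P} — 11 commits.

11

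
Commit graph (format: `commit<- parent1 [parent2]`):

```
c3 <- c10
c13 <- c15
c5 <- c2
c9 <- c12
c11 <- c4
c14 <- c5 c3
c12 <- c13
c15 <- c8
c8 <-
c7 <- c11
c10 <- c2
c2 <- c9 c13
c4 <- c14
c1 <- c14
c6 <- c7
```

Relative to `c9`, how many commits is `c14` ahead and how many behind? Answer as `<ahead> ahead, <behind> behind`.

5 ahead, 0 behind

Reachable from c14: {c10, c12, c13, c14, c15, c2, c3, c5, c8, c9}.
Reachable from c9: {c12, c13, c15, c8, c9}.
Only in c14's history (ahead): {c10, c14, c2, c3, c5} — 5.
Only in c9's history (behind): {} — 0.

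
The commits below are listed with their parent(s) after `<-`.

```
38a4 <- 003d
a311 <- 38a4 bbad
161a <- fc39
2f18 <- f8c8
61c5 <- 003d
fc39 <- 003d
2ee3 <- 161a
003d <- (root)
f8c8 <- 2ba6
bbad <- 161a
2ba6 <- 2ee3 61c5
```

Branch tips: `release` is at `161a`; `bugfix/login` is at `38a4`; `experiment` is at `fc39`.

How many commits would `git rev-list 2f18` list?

8

Walking parent pointers from 2f18: reachable set = {003d, 161a, 2ba6, 2ee3, 2f18, 61c5, f8c8, fc39}.
That is 8 commits.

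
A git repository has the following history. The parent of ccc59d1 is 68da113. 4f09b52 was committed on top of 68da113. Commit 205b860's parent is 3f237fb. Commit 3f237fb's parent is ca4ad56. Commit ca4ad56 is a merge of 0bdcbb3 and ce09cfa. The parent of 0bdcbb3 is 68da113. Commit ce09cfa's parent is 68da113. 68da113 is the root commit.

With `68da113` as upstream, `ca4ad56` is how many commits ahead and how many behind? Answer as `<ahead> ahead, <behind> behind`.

3 ahead, 0 behind

Reachable from ca4ad56: {0bdcbb3, 68da113, ca4ad56, ce09cfa}.
Reachable from 68da113: {68da113}.
Only in ca4ad56's history (ahead): {0bdcbb3, ca4ad56, ce09cfa} — 3.
Only in 68da113's history (behind): {} — 0.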